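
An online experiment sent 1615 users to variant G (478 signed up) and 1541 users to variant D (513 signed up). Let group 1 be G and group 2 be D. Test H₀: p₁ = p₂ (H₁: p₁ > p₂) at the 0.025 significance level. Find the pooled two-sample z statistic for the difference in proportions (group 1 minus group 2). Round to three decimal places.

z = -2.234

p̂₁ = 478/1615 = 0.29598, p̂₂ = 513/1541 = 0.33290.
Pooled p̂ = (478+513)/(1615+1541) = 991/3156 = 0.31401.
SE = √(0.215406 × 0.00126812) = 0.01653.
z = (0.29598 − 0.33290)/0.01653 = -0.03692/0.01653 = -2.234.
p-value = P(Z > -2.234) ≈ 0.9873. With α = 0.025, fail to reject H₀.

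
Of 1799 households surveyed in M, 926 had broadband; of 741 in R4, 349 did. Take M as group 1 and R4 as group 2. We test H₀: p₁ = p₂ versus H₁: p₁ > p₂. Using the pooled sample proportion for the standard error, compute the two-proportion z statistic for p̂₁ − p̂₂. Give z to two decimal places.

z = 2.00

p̂₁ = 926/1799 ≈ 0.5147, p̂₂ = 349/741 ≈ 0.4710.
Pooled p̂ = (926+349)/(1799+741) = 1275/2540 = 0.5020.
SE = √(p̂(1−p̂)(1/n₁+1/n₂)) = √(0.5020·0.4980·0.00190539) = √(0.000476341) = 0.0218.
z = (0.5147 − 0.4710)/0.0218 = 0.0437/0.0218 = 2.00.
p-value = P(Z > 2.004) ≈ 0.0225.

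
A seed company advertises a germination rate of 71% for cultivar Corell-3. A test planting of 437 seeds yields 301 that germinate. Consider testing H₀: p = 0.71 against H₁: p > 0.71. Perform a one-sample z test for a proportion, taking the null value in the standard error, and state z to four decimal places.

z = -0.9773

p̂ = 301/437 ≈ 0.688787.
Under H₀, SE = √(0.71·0.29/437) = √(0.000471167) = 0.021706.
z = (0.688787 − 0.71)/0.021706 = -0.021213/0.021706 = -0.9773.
p-value = P(Z > -0.977) ≈ 0.8358.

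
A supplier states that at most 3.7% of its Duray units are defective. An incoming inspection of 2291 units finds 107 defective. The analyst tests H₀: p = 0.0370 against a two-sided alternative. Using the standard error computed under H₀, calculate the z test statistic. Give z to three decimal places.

z = 2.461

p̂ = 107/2291 ≈ 0.0467045.
SE = √(p₀(1−p₀)/n) = √(0.035631/2291) = 0.0039437.
z = (0.0467045 − 0.037)/0.0039437 = 0.0097045/0.0039437 = 2.461.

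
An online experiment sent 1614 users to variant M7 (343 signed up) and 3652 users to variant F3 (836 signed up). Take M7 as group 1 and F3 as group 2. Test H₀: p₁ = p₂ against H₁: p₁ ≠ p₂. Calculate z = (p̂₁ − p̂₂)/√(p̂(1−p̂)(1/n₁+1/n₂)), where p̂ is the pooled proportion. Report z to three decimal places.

z = -1.316

p̂₁ = 343/1614 ≈ 0.21252, p̂₂ = 836/3652 ≈ 0.22892.
Pooled p̂ = (343+836)/(1614+3652) = 1179/5266 = 0.22389.
SE = √(0.173763 × 0.000893401) = 0.01246.
z = (0.21252 − 0.22892)/0.01246 = -0.01640/0.01246 = -1.316.
Two-sided p-value ≈ 2·Φ(−1.316) = 0.1881.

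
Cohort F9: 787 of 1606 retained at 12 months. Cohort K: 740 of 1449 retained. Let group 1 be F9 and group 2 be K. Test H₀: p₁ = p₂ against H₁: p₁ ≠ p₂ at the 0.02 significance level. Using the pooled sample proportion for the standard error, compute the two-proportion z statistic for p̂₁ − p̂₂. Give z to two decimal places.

p̂₁ = 787/1606 = 0.4900, p̂₂ = 740/1449 = 0.5107.
Pooled p̂ = (787+740)/(1606+1449) = 1527/3055 = 0.4998.
SE = √(0.25 × 0.0013128) = 0.0181.
z = (0.4900 − 0.5107)/0.0181 = -0.0207/0.0181 = -1.14.
p-value = 2·P(Z > 1.140) ≈ 0.2541; since p > α = 0.02, fail to reject H₀.

z = -1.14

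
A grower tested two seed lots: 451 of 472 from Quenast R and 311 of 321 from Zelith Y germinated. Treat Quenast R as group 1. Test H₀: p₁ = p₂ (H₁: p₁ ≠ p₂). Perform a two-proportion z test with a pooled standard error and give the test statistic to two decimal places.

p̂₁ = 451/472 = 0.9555, p̂₂ = 311/321 = 0.9688.
Pooled p̂ = (451+311)/(472+321) = 762/793 = 0.9609.
SE = √(0.0375639 × 0.00523391) = 0.0140.
z = (0.9555 − 0.9688)/0.0140 = -0.0133/0.0140 = -0.95.
Two-sided p-value ≈ 2·Φ(−0.951) = 0.3414.

z = -0.95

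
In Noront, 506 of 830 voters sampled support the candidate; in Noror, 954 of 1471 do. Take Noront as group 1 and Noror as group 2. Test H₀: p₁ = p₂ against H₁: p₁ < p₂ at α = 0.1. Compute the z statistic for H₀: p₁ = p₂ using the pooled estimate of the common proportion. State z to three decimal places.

p̂₁ = 506/830 ≈ 0.609639, p̂₂ = 954/1471 ≈ 0.648538.
Pooled p̂ = (506+954)/(830+1471) = 1460/2301 = 0.634507.
SE = √(p̂(1−p̂)(1/n₁+1/n₂)) = √(0.634507·0.365493·0.00188463) = √(0.00043706) = 0.020906.
z = (0.609639 − 0.648538)/0.020906 = -0.038899/0.020906 = -1.861.
p-value = P(Z < -1.861) ≈ 0.0314, so at α = 0.1 we reject H₀.

z = -1.861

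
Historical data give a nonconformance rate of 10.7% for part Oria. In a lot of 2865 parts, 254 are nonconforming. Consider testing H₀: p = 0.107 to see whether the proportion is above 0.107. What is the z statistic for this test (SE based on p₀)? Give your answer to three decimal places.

z = -3.176

p̂ = 254/2865 ≈ 0.088656.
SE = √(p₀(1−p₀)/n) = √(0.095551/2865) = 0.005775.
z = (0.088656 − 0.107)/0.005775 = -0.018344/0.005775 = -3.176.
p-value = P(Z > -3.176) ≈ 0.9993.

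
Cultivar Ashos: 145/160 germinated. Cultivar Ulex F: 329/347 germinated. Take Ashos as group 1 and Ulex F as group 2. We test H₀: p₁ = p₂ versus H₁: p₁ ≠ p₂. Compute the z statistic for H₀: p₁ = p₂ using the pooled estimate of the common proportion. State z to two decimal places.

p̂₁ = 145/160 ≈ 0.9062, p̂₂ = 329/347 ≈ 0.9481.
Pooled p̂ = (145+329)/(160+347) = 474/507 = 0.9349.
SE = √(0.0608522 × 0.00913184) = 0.0236.
z = (0.9062 − 0.9481)/0.0236 = -0.0419/0.0236 = -1.78.
Two-sided p-value ≈ 2·Φ(−1.776) = 0.0757.

z = -1.78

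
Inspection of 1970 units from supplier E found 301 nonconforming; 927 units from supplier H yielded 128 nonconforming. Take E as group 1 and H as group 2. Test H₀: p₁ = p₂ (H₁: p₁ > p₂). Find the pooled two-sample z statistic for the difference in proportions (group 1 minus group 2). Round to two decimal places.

p̂₁ = 301/1970 = 0.1528, p̂₂ = 128/927 = 0.1381.
Pooled p̂ = (301+128)/(1970+927) = 429/2897 = 0.1481.
SE = √(p̂(1−p̂)(1/n₁+1/n₂)) = √(0.1481·0.8519·0.00158636) = √(0.000200128) = 0.0141.
z = (0.1528 − 0.1381)/0.0141 = 0.0147/0.0141 = 1.04.
p-value = P(Z > 1.040) ≈ 0.1492.

z = 1.04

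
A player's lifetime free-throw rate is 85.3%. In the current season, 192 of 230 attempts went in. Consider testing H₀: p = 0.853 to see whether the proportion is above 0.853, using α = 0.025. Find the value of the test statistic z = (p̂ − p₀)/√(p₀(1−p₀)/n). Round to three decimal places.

z = -0.780

p̂ = 192/230 = 0.83478.
Under H₀, SE = √(0.853·0.147/230) = √(0.000545178) = 0.02335.
z = (0.83478 − 0.853)/0.02335 = -0.01822/0.02335 = -0.780.
p-value = P(Z > -0.780) ≈ 0.7824, so at α = 0.025 we fail to reject H₀.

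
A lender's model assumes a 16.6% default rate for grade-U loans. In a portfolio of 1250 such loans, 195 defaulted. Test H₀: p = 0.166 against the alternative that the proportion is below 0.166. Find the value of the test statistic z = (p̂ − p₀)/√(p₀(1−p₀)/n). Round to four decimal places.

p̂ = 195/1250 = 0.156000.
Under H₀, SE = √(0.166·0.834/1250) = √(0.000110755) = 0.010524.
z = (0.156000 − 0.166)/0.010524 = -0.010000/0.010524 = -0.9502.

z = -0.9502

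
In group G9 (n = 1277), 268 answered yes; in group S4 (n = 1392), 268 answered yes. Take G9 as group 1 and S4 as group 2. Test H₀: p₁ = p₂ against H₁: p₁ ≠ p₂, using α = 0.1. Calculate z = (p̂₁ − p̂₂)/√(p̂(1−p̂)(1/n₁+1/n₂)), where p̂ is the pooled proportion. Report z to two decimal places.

z = 1.12

p̂₁ = 268/1277 = 0.2099, p̂₂ = 268/1392 = 0.1925.
Pooled p̂ = (268+268)/(1277+1392) = 536/2669 = 0.2008.
SE = √(p̂(1−p̂)(1/n₁+1/n₂)) = √(0.2008·0.7992·0.00150148) = √(0.000240978) = 0.0155.
z = (0.2099 − 0.1925)/0.0155 = 0.0174/0.0155 = 1.12.
p-value = 2·P(Z > 1.117) ≈ 0.2640. With α = 0.1, fail to reject H₀.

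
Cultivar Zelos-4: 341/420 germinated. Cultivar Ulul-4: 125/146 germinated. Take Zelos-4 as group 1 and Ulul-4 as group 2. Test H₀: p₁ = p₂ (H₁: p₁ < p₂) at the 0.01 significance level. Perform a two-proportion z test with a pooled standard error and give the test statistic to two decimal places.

z = -1.21

p̂₁ = 341/420 = 0.8119, p̂₂ = 125/146 = 0.8562.
Pooled p̂ = (341+125)/(420+146) = 466/566 = 0.8233.
SE = √(p̂(1−p̂)(1/n₁+1/n₂)) = √(0.8233·0.1767·0.00923027) = √(0.00134266) = 0.0366.
z = (0.8119 − 0.8562)/0.0366 = -0.0443/0.0366 = -1.21.
p-value = P(Z < -1.208) ≈ 0.1135, so at α = 0.01 we fail to reject H₀.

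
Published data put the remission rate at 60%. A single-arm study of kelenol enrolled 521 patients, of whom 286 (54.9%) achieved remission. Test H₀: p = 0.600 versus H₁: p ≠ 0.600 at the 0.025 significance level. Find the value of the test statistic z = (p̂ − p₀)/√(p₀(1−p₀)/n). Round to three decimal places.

p̂ = 286/521 = 0.54894.
Standard error under H₀: √(0.6×0.4/521) = 0.02146.
z = (0.54894 − 0.6)/0.02146 = -0.05106/0.02146 = -2.379.
Two-sided p-value ≈ 2·Φ(−2.379) = 0.0174; since p < α = 0.025, reject H₀.

z = -2.379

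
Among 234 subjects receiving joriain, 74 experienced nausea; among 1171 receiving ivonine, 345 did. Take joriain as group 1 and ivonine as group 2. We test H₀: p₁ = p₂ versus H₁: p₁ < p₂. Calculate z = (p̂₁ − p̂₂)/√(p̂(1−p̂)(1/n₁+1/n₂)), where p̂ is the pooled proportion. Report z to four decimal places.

z = 0.6600

p̂₁ = 74/234 ≈ 0.316239, p̂₂ = 345/1171 ≈ 0.294620.
Pooled p̂ = (74+345)/(234+1171) = 419/1405 = 0.298221.
SE = √(0.209285 × 0.00512748) = 0.032758.
z = (0.316239 − 0.294620)/0.032758 = 0.021619/0.032758 = 0.6600.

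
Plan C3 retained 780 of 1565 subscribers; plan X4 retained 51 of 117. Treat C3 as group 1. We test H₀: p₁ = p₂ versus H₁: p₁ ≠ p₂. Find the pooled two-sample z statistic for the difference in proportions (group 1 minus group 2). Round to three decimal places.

p̂₁ = 780/1565 = 0.49840, p̂₂ = 51/117 = 0.43590.
Pooled p̂ = (780+51)/(1565+117) = 831/1682 = 0.49405.
SE = √(p̂(1−p̂)(1/n₁+1/n₂)) = √(0.49405·0.50595·0.00918599) = √(0.00229617) = 0.04792.
z = (0.49840 − 0.43590)/0.04792 = 0.06250/0.04792 = 1.304.

z = 1.304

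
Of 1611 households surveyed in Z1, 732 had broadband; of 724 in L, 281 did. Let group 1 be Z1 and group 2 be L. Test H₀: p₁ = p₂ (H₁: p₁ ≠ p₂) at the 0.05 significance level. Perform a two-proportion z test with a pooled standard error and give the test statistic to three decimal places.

z = 2.988

p̂₁ = 732/1611 ≈ 0.454376, p̂₂ = 281/724 ≈ 0.388122.
Pooled p̂ = (732+281)/(1611+724) = 1013/2335 = 0.433833.
SE = √(p̂(1−p̂)(1/n₁+1/n₂)) = √(0.433833·0.566167·0.00200195) = √(0.000491722) = 0.022175.
z = (0.454376 − 0.388122)/0.022175 = 0.066254/0.022175 = 2.988.
p-value = 2·P(Z > 2.988) ≈ 0.0028; since p < α = 0.05, reject H₀.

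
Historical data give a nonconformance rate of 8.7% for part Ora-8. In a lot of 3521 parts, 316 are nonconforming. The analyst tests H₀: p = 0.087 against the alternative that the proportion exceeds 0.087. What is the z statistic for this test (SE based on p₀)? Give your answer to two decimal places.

z = 0.58

p̂ = 316/3521 ≈ 0.08975.
Under H₀, SE = √(0.087·0.913/3521) = √(2.25592e-05) = 0.00475.
z = (0.08975 − 0.087)/0.00475 = 0.00275/0.00475 = 0.58.
p-value = P(Z > 0.578) ≈ 0.2815.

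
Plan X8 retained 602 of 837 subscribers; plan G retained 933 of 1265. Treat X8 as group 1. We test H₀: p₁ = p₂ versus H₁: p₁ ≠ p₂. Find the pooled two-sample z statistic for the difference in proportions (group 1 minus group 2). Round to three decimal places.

z = -0.926

p̂₁ = 602/837 ≈ 0.71924, p̂₂ = 933/1265 ≈ 0.73755.
Pooled p̂ = (602+933)/(837+1265) = 1535/2102 = 0.73026.
SE = √(p̂(1−p̂)(1/n₁+1/n₂)) = √(0.73026·0.26974·0.00198526) = √(0.000391059) = 0.01978.
z = (0.71924 − 0.73755)/0.01978 = -0.01831/0.01978 = -0.926.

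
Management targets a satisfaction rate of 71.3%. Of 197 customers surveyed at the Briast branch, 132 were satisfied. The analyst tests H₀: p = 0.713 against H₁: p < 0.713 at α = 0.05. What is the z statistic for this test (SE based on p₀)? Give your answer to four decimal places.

z = -1.3326

p̂ = 132/197 = 0.670051.
Standard error under H₀: √(0.713×0.287/197) = 0.032229.
z = (0.670051 − 0.713)/0.032229 = -0.042949/0.032229 = -1.3326.
p-value = P(Z < -1.333) ≈ 0.0913, so at α = 0.05 we fail to reject H₀.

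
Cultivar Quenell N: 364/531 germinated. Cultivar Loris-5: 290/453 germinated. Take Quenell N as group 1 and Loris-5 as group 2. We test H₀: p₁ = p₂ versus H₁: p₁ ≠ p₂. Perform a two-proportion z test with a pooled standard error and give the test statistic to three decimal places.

z = 1.501

p̂₁ = 364/531 = 0.68550, p̂₂ = 290/453 = 0.64018.
Pooled p̂ = (364+290)/(531+453) = 654/984 = 0.66463.
SE = √(p̂(1−p̂)(1/n₁+1/n₂)) = √(0.66463·0.33537·0.00409074) = √(0.000911809) = 0.03020.
z = (0.68550 − 0.64018)/0.03020 = 0.04532/0.03020 = 1.501.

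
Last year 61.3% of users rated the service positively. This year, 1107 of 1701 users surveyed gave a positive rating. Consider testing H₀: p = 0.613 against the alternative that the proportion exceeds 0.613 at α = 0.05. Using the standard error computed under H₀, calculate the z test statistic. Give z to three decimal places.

p̂ = 1107/1701 ≈ 0.65079.
Under H₀, SE = √(0.613·0.387/1701) = √(0.000139466) = 0.01181.
z = (0.65079 − 0.613)/0.01181 = 0.03779/0.01181 = 3.200.
p-value = P(Z > 3.200) ≈ 0.0007; since p < α = 0.05, reject H₀.

z = 3.200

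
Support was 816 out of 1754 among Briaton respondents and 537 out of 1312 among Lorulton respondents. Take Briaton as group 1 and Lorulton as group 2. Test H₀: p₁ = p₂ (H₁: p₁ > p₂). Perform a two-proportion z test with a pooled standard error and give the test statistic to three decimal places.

p̂₁ = 816/1754 ≈ 0.46522, p̂₂ = 537/1312 ≈ 0.40930.
Pooled p̂ = (816+537)/(1754+1312) = 1353/3066 = 0.44129.
SE = √(0.246553 × 0.00133232) = 0.01812.
z = (0.46522 − 0.40930)/0.01812 = 0.05592/0.01812 = 3.086.

z = 3.086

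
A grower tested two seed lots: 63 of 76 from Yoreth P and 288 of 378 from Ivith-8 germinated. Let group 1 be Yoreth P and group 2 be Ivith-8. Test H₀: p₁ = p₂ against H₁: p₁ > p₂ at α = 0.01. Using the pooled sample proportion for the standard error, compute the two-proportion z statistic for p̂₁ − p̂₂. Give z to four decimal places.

z = 1.2734

p̂₁ = 63/76 = 0.828947, p̂₂ = 288/378 = 0.761905.
Pooled p̂ = (63+288)/(76+378) = 351/454 = 0.773128.
SE = √(0.175401 × 0.0158034) = 0.052649.
z = (0.828947 − 0.761905)/0.052649 = 0.067042/0.052649 = 1.2734.
p-value = P(Z > 1.273) ≈ 0.1014; since p > α = 0.01, fail to reject H₀.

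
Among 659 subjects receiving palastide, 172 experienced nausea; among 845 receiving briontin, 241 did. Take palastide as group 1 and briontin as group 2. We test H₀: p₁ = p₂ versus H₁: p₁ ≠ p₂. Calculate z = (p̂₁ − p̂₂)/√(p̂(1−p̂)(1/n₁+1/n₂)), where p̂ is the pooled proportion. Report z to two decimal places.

p̂₁ = 172/659 = 0.2610, p̂₂ = 241/845 = 0.2852.
Pooled p̂ = (172+241)/(659+845) = 413/1504 = 0.2746.
SE = √(p̂(1−p̂)(1/n₁+1/n₂)) = √(0.2746·0.7254·0.00270088) = √(0.000538003) = 0.0232.
z = (0.2610 − 0.2852)/0.0232 = -0.0242/0.0232 = -1.04.

z = -1.04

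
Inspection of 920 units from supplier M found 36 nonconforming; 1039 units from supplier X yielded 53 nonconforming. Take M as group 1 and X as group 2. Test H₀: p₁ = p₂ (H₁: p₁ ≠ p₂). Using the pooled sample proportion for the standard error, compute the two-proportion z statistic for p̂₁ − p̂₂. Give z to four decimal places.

z = -1.2602

p̂₁ = 36/920 = 0.039130, p̂₂ = 53/1039 = 0.051011.
Pooled p̂ = (36+53)/(920+1039) = 89/1959 = 0.045431.
SE = √(p̂(1−p̂)(1/n₁+1/n₂)) = √(0.045431·0.954569·0.00204942) = √(8.88779e-05) = 0.009428.
z = (0.039130 − 0.051011)/0.009428 = -0.011881/0.009428 = -1.2602.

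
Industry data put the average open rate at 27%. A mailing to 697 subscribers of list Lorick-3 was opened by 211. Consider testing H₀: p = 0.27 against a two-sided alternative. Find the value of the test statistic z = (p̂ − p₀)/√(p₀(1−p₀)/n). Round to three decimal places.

z = 1.946

p̂ = 211/697 ≈ 0.30273.
Standard error under H₀: √(0.27×0.73/697) = 0.01682.
z = (0.30273 − 0.27)/0.01682 = 0.03273/0.01682 = 1.946.
p-value = 2·P(Z > 1.946) ≈ 0.0516.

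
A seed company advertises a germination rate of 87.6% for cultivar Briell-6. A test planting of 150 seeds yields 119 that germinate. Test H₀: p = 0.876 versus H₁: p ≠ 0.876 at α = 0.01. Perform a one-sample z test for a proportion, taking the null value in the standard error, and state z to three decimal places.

z = -3.072

p̂ = 119/150 = 0.79333.
Under H₀, SE = √(0.876·0.124/150) = √(0.00072416) = 0.02691.
z = (0.79333 − 0.876)/0.02691 = -0.08267/0.02691 = -3.072.
p-value = 2·P(Z > 3.072) ≈ 0.0021, so at α = 0.01 we reject H₀.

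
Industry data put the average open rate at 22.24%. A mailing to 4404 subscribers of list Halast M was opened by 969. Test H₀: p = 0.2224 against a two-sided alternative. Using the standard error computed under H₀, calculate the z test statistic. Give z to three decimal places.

p̂ = 969/4404 = 0.220027.
Standard error under H₀: √(0.2224×0.7776/4404) = 0.006266.
z = (0.220027 − 0.2224)/0.006266 = -0.002373/0.006266 = -0.379.

z = -0.379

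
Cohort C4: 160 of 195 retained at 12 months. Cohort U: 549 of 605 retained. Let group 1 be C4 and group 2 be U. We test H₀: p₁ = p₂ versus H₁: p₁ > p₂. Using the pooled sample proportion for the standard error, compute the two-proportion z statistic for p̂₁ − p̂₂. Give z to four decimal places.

p̂₁ = 160/195 ≈ 0.820513, p̂₂ = 549/605 ≈ 0.907438.
Pooled p̂ = (160+549)/(195+605) = 709/800 = 0.886250.
SE = √(0.100811 × 0.0067811) = 0.026146.
z = (0.820513 − 0.907438)/0.026146 = -0.086925/0.026146 = -3.3246.

z = -3.3246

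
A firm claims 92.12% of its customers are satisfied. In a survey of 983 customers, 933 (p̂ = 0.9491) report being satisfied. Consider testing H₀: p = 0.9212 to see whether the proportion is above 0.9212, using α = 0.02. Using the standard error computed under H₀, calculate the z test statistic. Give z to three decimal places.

p̂ = 933/983 = 0.949135.
SE = √(p₀(1−p₀)/n) = √(0.072591/983) = 0.008593.
z = (0.949135 − 0.9212)/0.008593 = 0.027935/0.008593 = 3.251.
p-value = P(Z > 3.251) ≈ 0.0006, so at α = 0.02 we reject H₀.

z = 3.251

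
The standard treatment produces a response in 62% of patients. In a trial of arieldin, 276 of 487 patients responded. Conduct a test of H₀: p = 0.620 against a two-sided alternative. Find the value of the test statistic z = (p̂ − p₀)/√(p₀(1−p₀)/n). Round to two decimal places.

p̂ = 276/487 = 0.5667.
SE = √(p₀(1−p₀)/n) = √(0.2356/487) = 0.0220.
z = (0.5667 − 0.62)/0.0220 = -0.0533/0.0220 = -2.42.

z = -2.42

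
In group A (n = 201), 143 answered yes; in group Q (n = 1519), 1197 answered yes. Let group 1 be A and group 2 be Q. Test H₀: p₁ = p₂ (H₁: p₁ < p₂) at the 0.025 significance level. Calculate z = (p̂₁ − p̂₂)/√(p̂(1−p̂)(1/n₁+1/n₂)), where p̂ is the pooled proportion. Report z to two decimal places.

z = -2.46

p̂₁ = 143/201 ≈ 0.7114, p̂₂ = 1197/1519 ≈ 0.7880.
Pooled p̂ = (143+1197)/(201+1519) = 1340/1720 = 0.7791.
SE = √(p̂(1−p̂)(1/n₁+1/n₂)) = √(0.7791·0.2209·0.00563345) = √(0.00096963) = 0.0311.
z = (0.7114 − 0.7880)/0.0311 = -0.0766/0.0311 = -2.46.
p-value = P(Z < -2.459) ≈ 0.0070. With α = 0.025, reject H₀.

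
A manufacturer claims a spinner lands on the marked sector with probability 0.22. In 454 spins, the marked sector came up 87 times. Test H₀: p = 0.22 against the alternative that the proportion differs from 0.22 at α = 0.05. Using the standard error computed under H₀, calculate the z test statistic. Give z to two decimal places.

z = -1.46

p̂ = 87/454 = 0.1916.
Standard error under H₀: √(0.22×0.78/454) = 0.0194.
z = (0.1916 − 0.22)/0.0194 = -0.0284/0.0194 = -1.46.
p-value = 2·P(Z > 1.459) ≈ 0.1445. With α = 0.05, fail to reject H₀.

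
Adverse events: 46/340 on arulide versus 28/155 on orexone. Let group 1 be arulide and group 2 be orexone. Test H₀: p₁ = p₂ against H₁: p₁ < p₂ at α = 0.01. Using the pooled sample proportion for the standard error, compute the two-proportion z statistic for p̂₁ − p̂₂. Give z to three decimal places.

p̂₁ = 46/340 = 0.13529, p̂₂ = 28/155 = 0.18065.
Pooled p̂ = (46+28)/(340+155) = 74/495 = 0.14949.
SE = √(p̂(1−p̂)(1/n₁+1/n₂)) = √(0.14949·0.85051·0.00939279) = √(0.00119426) = 0.03456.
z = (0.13529 − 0.18065)/0.03456 = -0.04536/0.03456 = -1.312.
p-value = P(Z < -1.312) ≈ 0.0947. With α = 0.01, fail to reject H₀.

z = -1.312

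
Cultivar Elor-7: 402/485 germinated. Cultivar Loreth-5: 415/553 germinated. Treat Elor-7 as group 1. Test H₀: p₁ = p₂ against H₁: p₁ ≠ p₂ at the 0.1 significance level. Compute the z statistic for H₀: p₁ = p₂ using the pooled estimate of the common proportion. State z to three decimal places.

p̂₁ = 402/485 ≈ 0.82887, p̂₂ = 415/553 ≈ 0.75045.
Pooled p̂ = (402+415)/(485+553) = 817/1038 = 0.78709.
SE = √(p̂(1−p̂)(1/n₁+1/n₂)) = √(0.78709·0.21291·0.00387017) = √(0.00064856) = 0.02547.
z = (0.82887 − 0.75045)/0.02547 = 0.07842/0.02547 = 3.079.
p-value = 2·P(Z > 3.079) ≈ 0.0021; since p < α = 0.1, reject H₀.

z = 3.079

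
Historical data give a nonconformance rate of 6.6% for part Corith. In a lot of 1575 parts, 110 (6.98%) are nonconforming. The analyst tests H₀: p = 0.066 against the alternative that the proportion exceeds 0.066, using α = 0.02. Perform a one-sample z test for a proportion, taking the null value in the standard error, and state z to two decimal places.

z = 0.61

p̂ = 110/1575 ≈ 0.06984.
SE = √(p₀(1−p₀)/n) = √(0.061644/1575) = 0.00626.
z = (0.06984 − 0.066)/0.00626 = 0.00384/0.00626 = 0.61.
p-value = P(Z > 0.614) ≈ 0.2696, so at α = 0.02 we fail to reject H₀.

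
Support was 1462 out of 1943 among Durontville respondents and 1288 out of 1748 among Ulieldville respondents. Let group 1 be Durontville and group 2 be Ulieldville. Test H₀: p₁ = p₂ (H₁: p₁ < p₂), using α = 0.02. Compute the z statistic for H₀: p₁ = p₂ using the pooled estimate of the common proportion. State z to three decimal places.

z = 1.086

p̂₁ = 1462/1943 = 0.75244, p̂₂ = 1288/1748 = 0.73684.
Pooled p̂ = (1462+1288)/(1943+1748) = 2750/3691 = 0.74506.
SE = √(p̂(1−p̂)(1/n₁+1/n₂)) = √(0.74506·0.25494·0.00108675) = √(0.000206426) = 0.01437.
z = (0.75244 − 0.73684)/0.01437 = 0.01560/0.01437 = 1.086.
p-value = P(Z < 1.086) ≈ 0.8613; since p > α = 0.02, fail to reject H₀.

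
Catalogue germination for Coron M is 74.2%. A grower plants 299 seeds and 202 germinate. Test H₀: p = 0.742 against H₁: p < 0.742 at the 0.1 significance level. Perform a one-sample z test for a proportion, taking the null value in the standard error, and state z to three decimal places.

z = -2.625

p̂ = 202/299 ≈ 0.67559.
SE = √(p₀(1−p₀)/n) = √(0.19144/299) = 0.02530.
z = (0.67559 − 0.742)/0.02530 = -0.06641/0.02530 = -2.625.
p-value = P(Z < -2.625) ≈ 0.0043, so at α = 0.1 we reject H₀.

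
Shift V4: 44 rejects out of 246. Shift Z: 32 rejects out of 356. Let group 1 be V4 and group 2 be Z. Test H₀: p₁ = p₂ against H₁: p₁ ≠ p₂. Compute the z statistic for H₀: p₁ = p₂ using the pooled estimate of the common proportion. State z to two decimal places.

p̂₁ = 44/246 = 0.17886, p̂₂ = 32/356 = 0.08989.
Pooled p̂ = (44+32)/(246+356) = 76/602 = 0.12625.
SE = √(p̂(1−p̂)(1/n₁+1/n₂)) = √(0.12625·0.87375·0.00687403) = √(0.000758259) = 0.02754.
z = (0.17886 − 0.08989)/0.02754 = 0.08897/0.02754 = 3.23.
p-value = 2·P(Z > 3.231) ≈ 0.0012.

z = 3.23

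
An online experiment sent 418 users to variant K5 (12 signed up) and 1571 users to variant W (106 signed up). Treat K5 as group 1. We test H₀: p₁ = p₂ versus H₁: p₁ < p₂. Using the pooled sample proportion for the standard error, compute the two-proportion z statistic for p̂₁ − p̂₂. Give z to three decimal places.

z = -2.982

p̂₁ = 12/418 = 0.02871, p̂₂ = 106/1571 = 0.06747.
Pooled p̂ = (12+106)/(418+1571) = 118/1989 = 0.05933.
SE = √(0.0558067 × 0.00302888) = 0.01300.
z = (0.02871 − 0.06747)/0.01300 = -0.03876/0.01300 = -2.982.
p-value = P(Z < -2.982) ≈ 0.0014.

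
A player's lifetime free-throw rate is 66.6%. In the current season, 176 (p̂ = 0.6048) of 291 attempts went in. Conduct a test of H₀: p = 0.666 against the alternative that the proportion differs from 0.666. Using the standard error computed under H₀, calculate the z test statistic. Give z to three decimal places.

p̂ = 176/291 = 0.60481.
Under H₀, SE = √(0.666·0.334/291) = √(0.000764412) = 0.02765.
z = (0.60481 − 0.666)/0.02765 = -0.06119/0.02765 = -2.213.
p-value = 2·P(Z > 2.213) ≈ 0.0269.

z = -2.213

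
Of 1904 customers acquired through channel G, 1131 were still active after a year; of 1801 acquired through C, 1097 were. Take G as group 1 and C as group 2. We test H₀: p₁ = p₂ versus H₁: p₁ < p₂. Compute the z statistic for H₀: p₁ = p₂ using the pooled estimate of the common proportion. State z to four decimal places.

p̂₁ = 1131/1904 = 0.594013, p̂₂ = 1097/1801 = 0.609106.
Pooled p̂ = (1131+1097)/(1904+1801) = 2228/3705 = 0.601350.
SE = √(0.239728 × 0.00108046) = 0.016094.
z = (0.594013 − 0.609106)/0.016094 = -0.015093/0.016094 = -0.9378.
p-value = P(Z < -0.938) ≈ 0.1742.

z = -0.9378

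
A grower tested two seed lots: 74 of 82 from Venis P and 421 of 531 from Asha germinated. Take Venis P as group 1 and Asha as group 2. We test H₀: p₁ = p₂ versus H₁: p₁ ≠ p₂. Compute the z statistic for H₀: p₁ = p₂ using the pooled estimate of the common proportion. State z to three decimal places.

p̂₁ = 74/82 = 0.90244, p̂₂ = 421/531 = 0.79284.
Pooled p̂ = (74+421)/(82+531) = 495/613 = 0.80750.
SE = √(0.155441 × 0.0140784) = 0.04678.
z = (0.90244 − 0.79284)/0.04678 = 0.10960/0.04678 = 2.343.

z = 2.343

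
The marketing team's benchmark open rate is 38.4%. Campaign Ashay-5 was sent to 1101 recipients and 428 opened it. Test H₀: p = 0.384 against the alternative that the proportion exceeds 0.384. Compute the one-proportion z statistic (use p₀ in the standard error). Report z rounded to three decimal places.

z = 0.323

p̂ = 428/1101 = 0.38874.
Under H₀, SE = √(0.384·0.616/1101) = √(0.000214845) = 0.01466.
z = (0.38874 − 0.384)/0.01466 = 0.00474/0.01466 = 0.323.
p-value = P(Z > 0.323) ≈ 0.3733.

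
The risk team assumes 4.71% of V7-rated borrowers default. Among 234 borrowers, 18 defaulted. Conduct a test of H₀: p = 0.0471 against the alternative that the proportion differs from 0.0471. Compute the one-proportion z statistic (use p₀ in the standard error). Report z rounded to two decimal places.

z = 2.15

p̂ = 18/234 = 0.07692.
Standard error under H₀: √(0.0471×0.9529/234) = 0.01385.
z = (0.07692 − 0.0471)/0.01385 = 0.02982/0.01385 = 2.15.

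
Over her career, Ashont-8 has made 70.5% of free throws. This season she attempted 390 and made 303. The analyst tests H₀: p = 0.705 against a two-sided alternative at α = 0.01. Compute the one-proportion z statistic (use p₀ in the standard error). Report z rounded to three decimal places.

p̂ = 303/390 ≈ 0.77692.
SE = √(p₀(1−p₀)/n) = √(0.20798/390) = 0.02309.
z = (0.77692 − 0.705)/0.02309 = 0.07192/0.02309 = 3.115.
Two-sided p-value ≈ 2·Φ(−3.115) = 0.0018, so at α = 0.01 we reject H₀.

z = 3.115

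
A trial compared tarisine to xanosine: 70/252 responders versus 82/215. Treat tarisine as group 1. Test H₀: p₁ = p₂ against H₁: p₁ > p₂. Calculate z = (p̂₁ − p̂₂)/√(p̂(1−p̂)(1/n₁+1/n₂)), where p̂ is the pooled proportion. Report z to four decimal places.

p̂₁ = 70/252 = 0.2777778, p̂₂ = 82/215 = 0.3813953.
Pooled p̂ = (70+82)/(252+215) = 152/467 = 0.3254818.
SE = √(p̂(1−p̂)(1/n₁+1/n₂)) = √(0.3254818·0.6745182·0.00861942) = √(0.00189234) = 0.0435010.
z = (0.2777778 − 0.3813953)/0.0435010 = -0.1036175/0.0435010 = -2.3820.
p-value = P(Z > -2.382) ≈ 0.9914.

z = -2.3820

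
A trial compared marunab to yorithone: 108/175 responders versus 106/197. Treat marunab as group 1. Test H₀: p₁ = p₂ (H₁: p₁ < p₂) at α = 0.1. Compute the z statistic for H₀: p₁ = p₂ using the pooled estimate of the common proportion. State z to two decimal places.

p̂₁ = 108/175 ≈ 0.6171, p̂₂ = 106/197 ≈ 0.5381.
Pooled p̂ = (108+106)/(175+197) = 214/372 = 0.5753.
SE = √(0.244335 × 0.0107904) = 0.0513.
z = (0.6171 − 0.5381)/0.0513 = 0.0790/0.0513 = 1.54.
p-value = P(Z < 1.540) ≈ 0.9382; since p > α = 0.1, fail to reject H₀.

z = 1.54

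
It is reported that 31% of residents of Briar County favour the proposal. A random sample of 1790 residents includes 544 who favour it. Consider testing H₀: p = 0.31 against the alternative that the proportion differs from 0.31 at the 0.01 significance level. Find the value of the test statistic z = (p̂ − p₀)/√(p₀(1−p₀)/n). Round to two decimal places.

p̂ = 544/1790 = 0.3039.
SE = √(p₀(1−p₀)/n) = √(0.2139/1790) = 0.0109.
z = (0.3039 − 0.31)/0.0109 = -0.0061/0.0109 = -0.56.
Two-sided p-value ≈ 2·Φ(−0.557) = 0.5775, so at α = 0.01 we fail to reject H₀.

z = -0.56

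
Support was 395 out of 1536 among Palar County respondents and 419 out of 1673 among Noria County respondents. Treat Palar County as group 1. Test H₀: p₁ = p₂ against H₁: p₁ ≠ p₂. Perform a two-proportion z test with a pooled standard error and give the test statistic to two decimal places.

z = 0.44

p̂₁ = 395/1536 ≈ 0.2572, p̂₂ = 419/1673 ≈ 0.2504.
Pooled p̂ = (395+419)/(1536+1673) = 814/3209 = 0.2537.
SE = √(0.189317 × 0.00124877) = 0.0154.
z = (0.2572 − 0.2504)/0.0154 = 0.0068/0.0154 = 0.44.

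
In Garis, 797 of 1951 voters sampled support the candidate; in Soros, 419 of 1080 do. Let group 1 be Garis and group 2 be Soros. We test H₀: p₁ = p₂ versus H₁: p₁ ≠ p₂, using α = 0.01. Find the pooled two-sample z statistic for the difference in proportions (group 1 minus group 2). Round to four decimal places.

p̂₁ = 797/1951 = 0.408508, p̂₂ = 419/1080 = 0.387963.
Pooled p̂ = (797+419)/(1951+1080) = 1216/3031 = 0.401188.
SE = √(p̂(1−p̂)(1/n₁+1/n₂)) = √(0.401188·0.598812·0.00143848) = √(0.000345576) = 0.018590.
z = (0.408508 − 0.387963)/0.018590 = 0.020545/0.018590 = 1.1052.
Two-sided p-value ≈ 2·Φ(−1.105) = 0.2691, so at α = 0.01 we fail to reject H₀.

z = 1.1052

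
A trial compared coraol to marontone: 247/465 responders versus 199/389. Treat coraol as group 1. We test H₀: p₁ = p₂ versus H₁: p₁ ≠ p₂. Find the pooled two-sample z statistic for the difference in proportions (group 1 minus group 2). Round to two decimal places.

p̂₁ = 247/465 = 0.5312, p̂₂ = 199/389 = 0.5116.
Pooled p̂ = (247+199)/(465+389) = 446/854 = 0.5222.
SE = √(0.249505 × 0.00472123) = 0.0343.
z = (0.5312 − 0.5116)/0.0343 = 0.0196/0.0343 = 0.57.

z = 0.57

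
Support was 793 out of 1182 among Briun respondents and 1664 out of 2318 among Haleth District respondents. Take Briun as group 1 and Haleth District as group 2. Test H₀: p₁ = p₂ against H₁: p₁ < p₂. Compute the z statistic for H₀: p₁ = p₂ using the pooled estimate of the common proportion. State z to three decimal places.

z = -2.873

p̂₁ = 793/1182 ≈ 0.670897, p̂₂ = 1664/2318 ≈ 0.717860.
Pooled p̂ = (793+1664)/(1182+2318) = 2457/3500 = 0.702000.
SE = √(0.209196 × 0.00127743) = 0.016347.
z = (0.670897 − 0.717860)/0.016347 = -0.046963/0.016347 = -2.873.
p-value = P(Z < -2.873) ≈ 0.0020.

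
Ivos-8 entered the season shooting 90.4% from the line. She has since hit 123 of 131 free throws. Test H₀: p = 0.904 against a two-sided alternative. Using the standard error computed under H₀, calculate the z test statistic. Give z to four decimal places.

z = 1.3572

p̂ = 123/131 ≈ 0.9389313.
SE = √(p₀(1−p₀)/n) = √(0.086784/131) = 0.0257386.
z = (0.9389313 − 0.904)/0.0257386 = 0.0349313/0.0257386 = 1.3572.
p-value = 2·P(Z > 1.357) ≈ 0.1747.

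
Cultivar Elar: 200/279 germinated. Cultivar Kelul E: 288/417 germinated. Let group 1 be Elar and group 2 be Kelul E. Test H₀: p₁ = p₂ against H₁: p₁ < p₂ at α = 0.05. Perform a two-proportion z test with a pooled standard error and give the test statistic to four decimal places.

z = 0.7400

p̂₁ = 200/279 ≈ 0.716846, p̂₂ = 288/417 ≈ 0.690647.
Pooled p̂ = (200+288)/(279+417) = 488/696 = 0.701149.
SE = √(p̂(1−p̂)(1/n₁+1/n₂)) = √(0.701149·0.298851·0.00598231) = √(0.00125353) = 0.035405.
z = (0.716846 − 0.690647)/0.035405 = 0.026199/0.035405 = 0.7400.
p-value = P(Z < 0.740) ≈ 0.7703. With α = 0.05, fail to reject H₀.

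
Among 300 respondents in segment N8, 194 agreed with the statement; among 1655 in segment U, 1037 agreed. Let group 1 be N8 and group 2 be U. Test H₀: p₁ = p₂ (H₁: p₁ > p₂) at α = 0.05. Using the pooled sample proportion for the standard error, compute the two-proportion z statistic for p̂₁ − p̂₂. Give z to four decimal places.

z = 0.6627

p̂₁ = 194/300 ≈ 0.646667, p̂₂ = 1037/1655 ≈ 0.626586.
Pooled p̂ = (194+1037)/(300+1655) = 1231/1955 = 0.629668.
SE = √(p̂(1−p̂)(1/n₁+1/n₂)) = √(0.629668·0.370332·0.00393756) = √(0.000918186) = 0.030302.
z = (0.646667 − 0.626586)/0.030302 = 0.020081/0.030302 = 0.6627.
p-value = P(Z > 0.663) ≈ 0.2538. With α = 0.05, fail to reject H₀.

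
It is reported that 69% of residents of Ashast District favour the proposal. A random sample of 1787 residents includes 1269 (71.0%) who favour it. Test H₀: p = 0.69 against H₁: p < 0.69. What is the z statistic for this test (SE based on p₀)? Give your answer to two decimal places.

z = 1.84

p̂ = 1269/1787 = 0.7101.
Under H₀, SE = √(0.69·0.31/1787) = √(0.000119698) = 0.0109.
z = (0.7101 − 0.69)/0.0109 = 0.0201/0.0109 = 1.84.
p-value = P(Z < 1.840) ≈ 0.9671.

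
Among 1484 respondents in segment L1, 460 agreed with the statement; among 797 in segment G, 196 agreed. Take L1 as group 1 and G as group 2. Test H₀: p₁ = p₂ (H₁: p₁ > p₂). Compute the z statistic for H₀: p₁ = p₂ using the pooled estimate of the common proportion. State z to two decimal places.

p̂₁ = 460/1484 = 0.3100, p̂₂ = 196/797 = 0.2459.
Pooled p̂ = (460+196)/(1484+797) = 656/2281 = 0.2876.
SE = √(p̂(1−p̂)(1/n₁+1/n₂)) = √(0.2876·0.7124·0.00192856) = √(0.00039513) = 0.0199.
z = (0.3100 − 0.2459)/0.0199 = 0.0641/0.0199 = 3.22.

z = 3.22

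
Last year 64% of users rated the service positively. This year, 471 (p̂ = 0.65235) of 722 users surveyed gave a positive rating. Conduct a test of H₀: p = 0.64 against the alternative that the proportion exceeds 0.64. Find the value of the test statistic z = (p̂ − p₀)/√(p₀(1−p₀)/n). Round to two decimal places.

z = 0.69

p̂ = 471/722 ≈ 0.6524.
SE = √(p₀(1−p₀)/n) = √(0.2304/722) = 0.0179.
z = (0.6524 − 0.64)/0.0179 = 0.0124/0.0179 = 0.69.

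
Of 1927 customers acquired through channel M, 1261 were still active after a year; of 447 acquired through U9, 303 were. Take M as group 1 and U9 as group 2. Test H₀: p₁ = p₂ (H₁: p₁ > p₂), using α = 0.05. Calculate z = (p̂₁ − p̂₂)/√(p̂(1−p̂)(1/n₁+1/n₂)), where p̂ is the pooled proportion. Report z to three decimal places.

p̂₁ = 1261/1927 = 0.65439, p̂₂ = 303/447 = 0.67785.
Pooled p̂ = (1261+303)/(1927+447) = 1564/2374 = 0.65880.
SE = √(p̂(1−p̂)(1/n₁+1/n₂)) = √(0.65880·0.34120·0.00275608) = √(0.000619515) = 0.02489.
z = (0.65439 − 0.67785)/0.02489 = -0.02346/0.02489 = -0.943.
p-value = P(Z > -0.943) ≈ 0.8271. With α = 0.05, fail to reject H₀.

z = -0.943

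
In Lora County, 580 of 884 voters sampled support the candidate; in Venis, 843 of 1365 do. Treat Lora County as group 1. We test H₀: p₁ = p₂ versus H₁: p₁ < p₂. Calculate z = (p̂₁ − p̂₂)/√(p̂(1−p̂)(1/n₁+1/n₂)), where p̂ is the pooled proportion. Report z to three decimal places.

z = 1.851

p̂₁ = 580/884 ≈ 0.656109, p̂₂ = 843/1365 ≈ 0.617582.
Pooled p̂ = (580+843)/(884+1365) = 1423/2249 = 0.632726.
SE = √(0.232384 × 0.00186382) = 0.020812.
z = (0.656109 − 0.617582)/0.020812 = 0.038527/0.020812 = 1.851.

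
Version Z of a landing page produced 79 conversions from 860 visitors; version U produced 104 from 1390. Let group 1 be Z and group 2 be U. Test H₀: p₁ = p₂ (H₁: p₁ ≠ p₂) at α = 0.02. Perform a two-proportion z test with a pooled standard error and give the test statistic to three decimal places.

p̂₁ = 79/860 ≈ 0.09186, p̂₂ = 104/1390 ≈ 0.07482.
Pooled p̂ = (79+104)/(860+1390) = 183/2250 = 0.08133.
SE = √(p̂(1−p̂)(1/n₁+1/n₂)) = √(0.08133·0.91867·0.00188222) = √(0.000140636) = 0.01186.
z = (0.09186 − 0.07482)/0.01186 = 0.01704/0.01186 = 1.437.
p-value = 2·P(Z > 1.437) ≈ 0.1507, so at α = 0.02 we fail to reject H₀.

z = 1.437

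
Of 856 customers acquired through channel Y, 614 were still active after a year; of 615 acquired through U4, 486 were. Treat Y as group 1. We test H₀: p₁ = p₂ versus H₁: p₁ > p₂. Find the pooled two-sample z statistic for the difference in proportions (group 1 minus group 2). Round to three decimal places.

z = -3.178

p̂₁ = 614/856 ≈ 0.717290, p̂₂ = 486/615 ≈ 0.790244.
Pooled p̂ = (614+486)/(856+615) = 1100/1471 = 0.747791.
SE = √(0.1886 × 0.00279424) = 0.022956.
z = (0.717290 − 0.790244)/0.022956 = -0.072954/0.022956 = -3.178.
p-value = P(Z > -3.178) ≈ 0.9993.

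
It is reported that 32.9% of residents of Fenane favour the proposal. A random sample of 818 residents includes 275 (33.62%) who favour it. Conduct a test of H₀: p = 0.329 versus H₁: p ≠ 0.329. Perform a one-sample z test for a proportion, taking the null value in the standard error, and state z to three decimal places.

p̂ = 275/818 = 0.336186.
Standard error under H₀: √(0.329×0.671/818) = 0.016428.
z = (0.336186 − 0.329)/0.016428 = 0.007186/0.016428 = 0.437.
p-value = 2·P(Z > 0.437) ≈ 0.6618.

z = 0.437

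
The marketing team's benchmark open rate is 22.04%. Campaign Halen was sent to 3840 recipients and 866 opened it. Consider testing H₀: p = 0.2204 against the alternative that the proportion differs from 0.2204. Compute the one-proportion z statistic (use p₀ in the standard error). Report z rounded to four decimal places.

z = 0.7655

p̂ = 866/3840 ≈ 0.2255208.
Under H₀, SE = √(0.2204·0.7796/3840) = √(4.47458e-05) = 0.0066892.
z = (0.2255208 − 0.2204)/0.0066892 = 0.0051208/0.0066892 = 0.7655.
p-value = 2·P(Z > 0.766) ≈ 0.4440.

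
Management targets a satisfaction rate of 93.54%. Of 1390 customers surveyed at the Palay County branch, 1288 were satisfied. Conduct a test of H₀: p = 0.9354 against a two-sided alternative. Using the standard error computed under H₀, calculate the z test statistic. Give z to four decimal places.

z = -1.3318

p̂ = 1288/1390 ≈ 0.9266187.
Standard error under H₀: √(0.9354×0.0646/1390) = 0.0065934.
z = (0.9266187 − 0.9354)/0.0065934 = -0.0087813/0.0065934 = -1.3318.
p-value = 2·P(Z > 1.332) ≈ 0.1829.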